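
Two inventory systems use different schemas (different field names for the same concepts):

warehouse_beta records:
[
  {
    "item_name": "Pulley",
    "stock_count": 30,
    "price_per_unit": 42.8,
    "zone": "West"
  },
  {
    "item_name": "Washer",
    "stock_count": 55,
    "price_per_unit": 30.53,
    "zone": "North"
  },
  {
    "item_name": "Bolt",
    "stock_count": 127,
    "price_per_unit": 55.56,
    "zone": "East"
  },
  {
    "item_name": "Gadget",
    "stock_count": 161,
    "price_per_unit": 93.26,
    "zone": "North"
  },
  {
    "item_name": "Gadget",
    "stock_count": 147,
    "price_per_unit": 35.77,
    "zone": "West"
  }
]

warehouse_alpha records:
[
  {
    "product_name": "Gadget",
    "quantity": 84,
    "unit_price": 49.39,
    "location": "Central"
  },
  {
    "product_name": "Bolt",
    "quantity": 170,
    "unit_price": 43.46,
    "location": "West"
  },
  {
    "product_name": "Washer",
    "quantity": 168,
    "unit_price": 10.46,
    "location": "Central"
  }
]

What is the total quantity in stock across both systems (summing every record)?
942

To reconcile these schemas, identify the field holding the quantity in stock in each system:
1. In warehouse_beta it is "stock_count"
2. In warehouse_alpha it is "quantity"

From warehouse_beta: 30 + 55 + 127 + 161 + 147 = 520
From warehouse_alpha: 84 + 170 + 168 = 422

Total: 520 + 422 = 942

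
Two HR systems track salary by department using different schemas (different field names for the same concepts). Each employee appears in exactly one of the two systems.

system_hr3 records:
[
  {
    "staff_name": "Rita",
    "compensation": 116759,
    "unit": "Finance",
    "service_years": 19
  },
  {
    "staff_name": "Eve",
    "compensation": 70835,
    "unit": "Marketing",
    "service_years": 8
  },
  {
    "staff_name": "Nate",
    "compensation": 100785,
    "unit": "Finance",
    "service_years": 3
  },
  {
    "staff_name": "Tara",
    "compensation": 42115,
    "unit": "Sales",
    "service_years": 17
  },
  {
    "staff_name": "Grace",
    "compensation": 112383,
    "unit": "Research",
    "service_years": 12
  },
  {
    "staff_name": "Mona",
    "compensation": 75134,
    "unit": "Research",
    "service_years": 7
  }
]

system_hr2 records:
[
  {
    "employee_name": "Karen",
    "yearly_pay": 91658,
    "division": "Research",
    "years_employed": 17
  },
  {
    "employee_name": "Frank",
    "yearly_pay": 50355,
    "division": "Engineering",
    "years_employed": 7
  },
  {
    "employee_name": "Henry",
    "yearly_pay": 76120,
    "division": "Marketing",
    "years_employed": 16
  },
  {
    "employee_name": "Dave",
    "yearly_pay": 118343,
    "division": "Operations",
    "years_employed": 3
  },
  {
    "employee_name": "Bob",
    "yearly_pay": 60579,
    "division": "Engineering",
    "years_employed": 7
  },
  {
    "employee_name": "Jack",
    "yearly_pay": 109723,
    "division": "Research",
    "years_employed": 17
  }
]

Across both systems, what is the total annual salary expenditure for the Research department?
388898

Schema mappings:
- "unit" (system_hr3) = "division" (system_hr2) = department
- "compensation" (system_hr3) = "yearly_pay" (system_hr2) = salary

Research salaries from system_hr3: 187517
Research salaries from system_hr2: 201381

Total: 187517 + 201381 = 388898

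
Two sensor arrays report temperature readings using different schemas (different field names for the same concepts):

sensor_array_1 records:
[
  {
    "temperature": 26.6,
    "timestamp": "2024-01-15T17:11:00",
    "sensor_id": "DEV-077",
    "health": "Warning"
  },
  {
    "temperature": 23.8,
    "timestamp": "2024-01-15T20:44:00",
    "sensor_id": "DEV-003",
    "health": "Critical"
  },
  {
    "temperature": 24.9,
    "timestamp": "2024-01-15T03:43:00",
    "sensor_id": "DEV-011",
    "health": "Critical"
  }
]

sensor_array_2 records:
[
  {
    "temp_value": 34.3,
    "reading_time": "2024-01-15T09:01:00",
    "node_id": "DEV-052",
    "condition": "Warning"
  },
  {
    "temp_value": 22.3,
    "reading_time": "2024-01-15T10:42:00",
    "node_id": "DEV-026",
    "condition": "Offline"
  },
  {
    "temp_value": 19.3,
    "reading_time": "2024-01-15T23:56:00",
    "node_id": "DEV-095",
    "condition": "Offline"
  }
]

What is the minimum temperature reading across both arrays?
19.3

Schema mapping: "temperature" (sensor_array_1) = "temp_value" (sensor_array_2) = temperature reading

Minimum in sensor_array_1: 23.8
Minimum in sensor_array_2: 19.3

Overall minimum: min(23.8, 19.3) = 19.3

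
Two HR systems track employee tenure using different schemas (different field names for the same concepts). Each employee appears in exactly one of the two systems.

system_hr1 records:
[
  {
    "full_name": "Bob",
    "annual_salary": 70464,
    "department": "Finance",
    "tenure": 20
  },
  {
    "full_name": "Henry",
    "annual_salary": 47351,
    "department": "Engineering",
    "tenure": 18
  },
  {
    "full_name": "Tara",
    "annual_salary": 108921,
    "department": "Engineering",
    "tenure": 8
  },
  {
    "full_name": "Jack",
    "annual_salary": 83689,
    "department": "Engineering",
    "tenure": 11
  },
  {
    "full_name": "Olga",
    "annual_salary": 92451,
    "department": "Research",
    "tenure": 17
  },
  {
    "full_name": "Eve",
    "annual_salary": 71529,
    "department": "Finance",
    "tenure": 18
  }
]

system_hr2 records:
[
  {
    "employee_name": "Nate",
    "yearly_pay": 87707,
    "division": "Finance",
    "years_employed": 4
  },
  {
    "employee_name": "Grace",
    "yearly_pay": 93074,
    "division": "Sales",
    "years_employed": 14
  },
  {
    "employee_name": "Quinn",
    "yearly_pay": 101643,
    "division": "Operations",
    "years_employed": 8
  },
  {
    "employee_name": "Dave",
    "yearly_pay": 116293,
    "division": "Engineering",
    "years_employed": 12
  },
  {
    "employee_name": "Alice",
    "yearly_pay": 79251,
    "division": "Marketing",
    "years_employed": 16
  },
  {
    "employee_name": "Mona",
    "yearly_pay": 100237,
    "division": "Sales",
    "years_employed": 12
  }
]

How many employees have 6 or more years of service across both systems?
11

Reconcile schemas: "tenure" (system_hr1) = "years_employed" (system_hr2) = years of service

From system_hr1: 6 employees with >= 6 years
From system_hr2: 5 employees with >= 6 years

Total: 6 + 5 = 11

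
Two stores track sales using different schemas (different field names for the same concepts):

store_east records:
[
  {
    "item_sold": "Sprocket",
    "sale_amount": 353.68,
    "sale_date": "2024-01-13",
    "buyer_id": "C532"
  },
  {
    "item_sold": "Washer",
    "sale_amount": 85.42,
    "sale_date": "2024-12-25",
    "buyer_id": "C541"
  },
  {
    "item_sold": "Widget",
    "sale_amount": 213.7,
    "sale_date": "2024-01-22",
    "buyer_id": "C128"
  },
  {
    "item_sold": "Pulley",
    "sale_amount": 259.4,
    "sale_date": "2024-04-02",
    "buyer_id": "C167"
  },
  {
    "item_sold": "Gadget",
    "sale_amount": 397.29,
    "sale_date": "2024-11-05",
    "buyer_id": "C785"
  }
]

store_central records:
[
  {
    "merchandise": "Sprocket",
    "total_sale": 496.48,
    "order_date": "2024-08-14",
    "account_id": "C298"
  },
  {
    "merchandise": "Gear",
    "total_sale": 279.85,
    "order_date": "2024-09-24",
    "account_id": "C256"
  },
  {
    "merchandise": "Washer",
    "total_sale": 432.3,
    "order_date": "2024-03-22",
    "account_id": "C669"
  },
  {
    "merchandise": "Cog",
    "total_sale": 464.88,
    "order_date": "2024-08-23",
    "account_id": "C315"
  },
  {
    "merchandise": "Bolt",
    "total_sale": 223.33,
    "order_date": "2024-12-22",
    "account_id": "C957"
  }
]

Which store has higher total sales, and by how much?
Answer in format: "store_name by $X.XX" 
store_central by $587.35

Schema mapping: "sale_amount" (store_east) = "total_sale" (store_central) = sale amount

Total for store_east: 1309.49
Total for store_central: 1896.84

Difference: |1309.49 - 1896.84| = 587.35
store_central has higher sales by $587.35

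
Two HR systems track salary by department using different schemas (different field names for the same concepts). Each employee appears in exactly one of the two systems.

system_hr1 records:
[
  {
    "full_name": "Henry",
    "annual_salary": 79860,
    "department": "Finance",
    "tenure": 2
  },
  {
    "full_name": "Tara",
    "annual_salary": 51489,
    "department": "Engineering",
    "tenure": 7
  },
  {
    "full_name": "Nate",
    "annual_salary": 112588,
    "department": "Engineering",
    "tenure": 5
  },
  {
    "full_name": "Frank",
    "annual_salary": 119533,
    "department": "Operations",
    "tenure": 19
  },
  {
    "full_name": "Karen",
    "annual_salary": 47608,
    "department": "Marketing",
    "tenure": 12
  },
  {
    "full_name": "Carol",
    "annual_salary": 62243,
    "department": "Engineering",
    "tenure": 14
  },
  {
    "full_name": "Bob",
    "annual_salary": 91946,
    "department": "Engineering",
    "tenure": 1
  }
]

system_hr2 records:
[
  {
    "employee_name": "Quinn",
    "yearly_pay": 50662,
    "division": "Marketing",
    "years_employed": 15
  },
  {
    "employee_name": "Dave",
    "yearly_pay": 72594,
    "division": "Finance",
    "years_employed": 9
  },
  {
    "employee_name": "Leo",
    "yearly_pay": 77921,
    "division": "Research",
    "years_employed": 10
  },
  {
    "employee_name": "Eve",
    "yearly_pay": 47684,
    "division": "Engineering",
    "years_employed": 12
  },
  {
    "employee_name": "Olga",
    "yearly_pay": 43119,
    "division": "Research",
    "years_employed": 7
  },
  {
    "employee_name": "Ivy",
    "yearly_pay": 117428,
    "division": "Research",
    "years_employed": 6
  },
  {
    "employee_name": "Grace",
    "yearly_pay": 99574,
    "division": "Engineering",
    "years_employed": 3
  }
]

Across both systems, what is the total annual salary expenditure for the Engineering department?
465524

Schema mappings:
- "department" (system_hr1) = "division" (system_hr2) = department
- "annual_salary" (system_hr1) = "yearly_pay" (system_hr2) = salary

Engineering salaries from system_hr1: 318266
Engineering salaries from system_hr2: 147258

Total: 318266 + 147258 = 465524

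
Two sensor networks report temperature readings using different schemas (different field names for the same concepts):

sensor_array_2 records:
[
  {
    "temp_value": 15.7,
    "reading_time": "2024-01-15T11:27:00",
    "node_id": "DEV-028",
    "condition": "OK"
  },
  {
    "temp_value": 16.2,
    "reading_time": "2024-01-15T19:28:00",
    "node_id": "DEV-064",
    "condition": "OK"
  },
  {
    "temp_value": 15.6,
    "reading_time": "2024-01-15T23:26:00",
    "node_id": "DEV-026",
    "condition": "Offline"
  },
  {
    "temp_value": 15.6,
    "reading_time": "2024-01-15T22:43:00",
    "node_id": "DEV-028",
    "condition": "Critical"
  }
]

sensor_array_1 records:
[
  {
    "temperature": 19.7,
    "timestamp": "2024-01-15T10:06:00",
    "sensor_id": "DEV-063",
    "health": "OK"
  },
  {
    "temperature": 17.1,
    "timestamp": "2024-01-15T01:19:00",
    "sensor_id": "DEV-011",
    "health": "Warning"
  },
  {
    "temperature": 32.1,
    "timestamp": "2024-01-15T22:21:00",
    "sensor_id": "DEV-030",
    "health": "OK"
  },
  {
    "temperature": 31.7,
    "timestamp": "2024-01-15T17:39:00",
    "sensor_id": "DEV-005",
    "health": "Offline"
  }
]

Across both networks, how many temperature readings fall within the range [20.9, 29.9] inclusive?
0

Schema mapping: "temp_value" (sensor_array_2) = "temperature" (sensor_array_1) = temperature

Readings in [20.9, 29.9] from sensor_array_2: 0
Readings in [20.9, 29.9] from sensor_array_1: 0

Total count: 0 + 0 = 0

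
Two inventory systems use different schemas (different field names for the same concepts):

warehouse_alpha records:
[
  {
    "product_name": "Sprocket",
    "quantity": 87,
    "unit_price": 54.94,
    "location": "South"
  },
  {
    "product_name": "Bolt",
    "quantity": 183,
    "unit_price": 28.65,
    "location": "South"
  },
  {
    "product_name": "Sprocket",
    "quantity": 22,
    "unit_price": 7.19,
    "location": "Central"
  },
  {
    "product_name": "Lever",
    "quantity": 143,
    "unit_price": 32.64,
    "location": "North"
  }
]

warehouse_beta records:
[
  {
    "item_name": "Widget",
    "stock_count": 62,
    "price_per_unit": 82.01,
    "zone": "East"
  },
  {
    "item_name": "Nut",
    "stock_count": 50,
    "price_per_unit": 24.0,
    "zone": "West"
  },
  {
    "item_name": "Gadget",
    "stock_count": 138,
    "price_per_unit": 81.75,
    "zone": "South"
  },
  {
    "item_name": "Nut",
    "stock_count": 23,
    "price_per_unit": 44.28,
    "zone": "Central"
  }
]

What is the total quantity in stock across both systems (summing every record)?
708

To reconcile these schemas, identify the field holding the quantity in stock in each system:
1. In warehouse_alpha it is "quantity"
2. In warehouse_beta it is "stock_count"

From warehouse_alpha: 87 + 183 + 22 + 143 = 435
From warehouse_beta: 62 + 50 + 138 + 23 = 273

Total: 435 + 273 = 708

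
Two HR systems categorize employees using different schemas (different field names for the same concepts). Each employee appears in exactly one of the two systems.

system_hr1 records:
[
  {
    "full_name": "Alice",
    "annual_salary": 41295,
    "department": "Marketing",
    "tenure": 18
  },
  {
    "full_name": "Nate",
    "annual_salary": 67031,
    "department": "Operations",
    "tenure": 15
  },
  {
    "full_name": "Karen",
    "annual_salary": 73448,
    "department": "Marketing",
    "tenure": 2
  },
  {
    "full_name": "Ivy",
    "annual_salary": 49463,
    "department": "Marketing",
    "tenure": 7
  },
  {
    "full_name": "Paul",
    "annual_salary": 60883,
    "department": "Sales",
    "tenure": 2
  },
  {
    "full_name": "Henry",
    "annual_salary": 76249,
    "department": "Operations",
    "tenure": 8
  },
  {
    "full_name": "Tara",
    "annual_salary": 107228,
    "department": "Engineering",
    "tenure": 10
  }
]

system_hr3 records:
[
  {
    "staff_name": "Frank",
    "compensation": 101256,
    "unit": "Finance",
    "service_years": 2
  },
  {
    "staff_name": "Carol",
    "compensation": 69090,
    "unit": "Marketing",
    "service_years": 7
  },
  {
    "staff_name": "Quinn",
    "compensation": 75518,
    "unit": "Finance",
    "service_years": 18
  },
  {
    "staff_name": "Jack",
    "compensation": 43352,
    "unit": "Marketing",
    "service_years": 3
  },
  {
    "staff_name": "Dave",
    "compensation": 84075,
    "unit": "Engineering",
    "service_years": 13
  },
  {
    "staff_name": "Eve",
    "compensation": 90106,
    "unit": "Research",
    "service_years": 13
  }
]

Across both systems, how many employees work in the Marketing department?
5

Schema mapping: "department" (system_hr1) = "unit" (system_hr3) = department

Marketing employees in system_hr1: 3
Marketing employees in system_hr3: 2

Total in Marketing: 3 + 2 = 5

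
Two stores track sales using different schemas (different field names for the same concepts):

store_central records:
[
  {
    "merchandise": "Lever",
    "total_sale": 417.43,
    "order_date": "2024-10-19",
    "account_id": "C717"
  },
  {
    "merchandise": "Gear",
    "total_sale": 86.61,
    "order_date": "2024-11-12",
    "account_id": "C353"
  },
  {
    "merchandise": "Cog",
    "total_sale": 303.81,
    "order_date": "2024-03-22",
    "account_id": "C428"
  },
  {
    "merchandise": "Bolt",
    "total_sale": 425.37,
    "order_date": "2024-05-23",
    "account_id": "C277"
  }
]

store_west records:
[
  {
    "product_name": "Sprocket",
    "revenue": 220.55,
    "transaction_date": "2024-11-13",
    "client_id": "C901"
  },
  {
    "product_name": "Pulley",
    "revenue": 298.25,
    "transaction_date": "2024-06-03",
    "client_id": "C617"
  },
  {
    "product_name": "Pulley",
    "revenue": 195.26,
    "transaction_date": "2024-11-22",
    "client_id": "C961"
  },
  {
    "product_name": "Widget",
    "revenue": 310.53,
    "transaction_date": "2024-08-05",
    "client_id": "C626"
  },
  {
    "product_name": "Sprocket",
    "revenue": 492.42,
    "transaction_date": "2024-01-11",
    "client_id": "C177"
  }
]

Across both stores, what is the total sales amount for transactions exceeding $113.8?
2663.62

Schema mapping: "total_sale" (store_central) = "revenue" (store_west) = sale amount

Sum of sales > $113.8 in store_central: 1146.61
Sum of sales > $113.8 in store_west: 1517.01

Total: 1146.61 + 1517.01 = 2663.62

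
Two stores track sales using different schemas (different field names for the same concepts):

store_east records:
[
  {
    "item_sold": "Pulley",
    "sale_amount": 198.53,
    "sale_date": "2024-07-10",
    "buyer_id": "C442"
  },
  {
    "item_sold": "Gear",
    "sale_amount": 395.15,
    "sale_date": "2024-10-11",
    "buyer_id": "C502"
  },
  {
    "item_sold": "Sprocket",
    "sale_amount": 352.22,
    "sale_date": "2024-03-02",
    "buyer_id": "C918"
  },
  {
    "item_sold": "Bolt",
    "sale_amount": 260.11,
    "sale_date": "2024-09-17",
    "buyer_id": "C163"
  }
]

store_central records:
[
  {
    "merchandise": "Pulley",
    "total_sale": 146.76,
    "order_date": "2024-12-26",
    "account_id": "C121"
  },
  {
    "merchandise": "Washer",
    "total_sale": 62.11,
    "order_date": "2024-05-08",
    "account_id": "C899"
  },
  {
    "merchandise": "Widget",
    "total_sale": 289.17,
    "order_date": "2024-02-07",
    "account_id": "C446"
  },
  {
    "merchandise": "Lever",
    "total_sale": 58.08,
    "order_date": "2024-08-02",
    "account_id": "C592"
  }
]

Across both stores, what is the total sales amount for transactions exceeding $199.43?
1296.65

Schema mapping: "sale_amount" (store_east) = "total_sale" (store_central) = sale amount

Sum of sales > $199.43 in store_east: 1007.48
Sum of sales > $199.43 in store_central: 289.17

Total: 1007.48 + 289.17 = 1296.65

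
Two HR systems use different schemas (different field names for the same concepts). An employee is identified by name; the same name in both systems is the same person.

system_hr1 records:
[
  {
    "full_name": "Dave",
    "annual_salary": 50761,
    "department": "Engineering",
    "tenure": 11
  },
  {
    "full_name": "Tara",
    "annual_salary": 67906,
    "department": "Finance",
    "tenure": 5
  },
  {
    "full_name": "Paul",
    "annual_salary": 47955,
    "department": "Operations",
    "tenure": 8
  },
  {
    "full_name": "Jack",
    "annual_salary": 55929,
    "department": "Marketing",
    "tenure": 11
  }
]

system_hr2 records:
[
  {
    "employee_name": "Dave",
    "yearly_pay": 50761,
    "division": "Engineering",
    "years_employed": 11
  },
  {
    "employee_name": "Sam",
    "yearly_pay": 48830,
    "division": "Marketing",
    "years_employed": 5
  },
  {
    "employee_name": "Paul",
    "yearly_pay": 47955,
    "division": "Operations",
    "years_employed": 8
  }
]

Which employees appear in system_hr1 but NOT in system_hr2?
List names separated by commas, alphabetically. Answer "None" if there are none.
Jack, Tara

Schema mapping: "full_name" (system_hr1) = "employee_name" (system_hr2) = employee name

Names in system_hr1: ['Dave', 'Jack', 'Paul', 'Tara']
Names in system_hr2: ['Dave', 'Paul', 'Sam']

In system_hr1 but not system_hr2: ['Jack', 'Tara']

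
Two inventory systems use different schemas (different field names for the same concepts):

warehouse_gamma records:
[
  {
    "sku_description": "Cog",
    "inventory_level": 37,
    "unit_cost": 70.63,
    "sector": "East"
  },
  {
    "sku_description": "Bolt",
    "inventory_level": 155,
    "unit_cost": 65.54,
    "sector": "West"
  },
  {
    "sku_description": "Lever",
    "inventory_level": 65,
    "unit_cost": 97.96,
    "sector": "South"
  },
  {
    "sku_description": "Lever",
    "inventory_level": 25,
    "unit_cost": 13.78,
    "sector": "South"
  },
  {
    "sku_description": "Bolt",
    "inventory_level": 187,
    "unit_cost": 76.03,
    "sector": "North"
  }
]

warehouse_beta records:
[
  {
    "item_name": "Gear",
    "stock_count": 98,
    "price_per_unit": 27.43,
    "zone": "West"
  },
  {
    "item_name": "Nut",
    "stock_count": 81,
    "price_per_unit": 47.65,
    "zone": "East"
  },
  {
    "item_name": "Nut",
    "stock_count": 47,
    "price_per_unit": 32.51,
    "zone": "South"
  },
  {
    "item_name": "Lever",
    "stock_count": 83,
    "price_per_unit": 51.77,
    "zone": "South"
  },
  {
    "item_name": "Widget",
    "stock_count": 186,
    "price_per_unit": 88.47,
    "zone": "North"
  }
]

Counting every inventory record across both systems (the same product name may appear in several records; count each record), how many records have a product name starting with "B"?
2

Schema mapping: "sku_description" (warehouse_gamma) = "item_name" (warehouse_beta) = product name

Records with product name starting with "B" in warehouse_gamma: 2
Records with product name starting with "B" in warehouse_beta: 0

Total: 2 + 0 = 2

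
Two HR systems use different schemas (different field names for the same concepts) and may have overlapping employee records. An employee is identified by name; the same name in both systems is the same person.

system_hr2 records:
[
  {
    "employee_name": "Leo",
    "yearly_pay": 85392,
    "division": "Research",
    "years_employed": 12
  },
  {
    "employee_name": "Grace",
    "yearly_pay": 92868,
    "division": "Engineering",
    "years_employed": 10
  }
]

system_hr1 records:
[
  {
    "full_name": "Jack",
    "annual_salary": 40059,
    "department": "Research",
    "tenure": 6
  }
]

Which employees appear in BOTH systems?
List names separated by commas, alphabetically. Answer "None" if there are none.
None

Schema mapping: "employee_name" (system_hr2) = "full_name" (system_hr1) = employee name

Names in system_hr2: ['Grace', 'Leo']
Names in system_hr1: ['Jack']

Intersection: None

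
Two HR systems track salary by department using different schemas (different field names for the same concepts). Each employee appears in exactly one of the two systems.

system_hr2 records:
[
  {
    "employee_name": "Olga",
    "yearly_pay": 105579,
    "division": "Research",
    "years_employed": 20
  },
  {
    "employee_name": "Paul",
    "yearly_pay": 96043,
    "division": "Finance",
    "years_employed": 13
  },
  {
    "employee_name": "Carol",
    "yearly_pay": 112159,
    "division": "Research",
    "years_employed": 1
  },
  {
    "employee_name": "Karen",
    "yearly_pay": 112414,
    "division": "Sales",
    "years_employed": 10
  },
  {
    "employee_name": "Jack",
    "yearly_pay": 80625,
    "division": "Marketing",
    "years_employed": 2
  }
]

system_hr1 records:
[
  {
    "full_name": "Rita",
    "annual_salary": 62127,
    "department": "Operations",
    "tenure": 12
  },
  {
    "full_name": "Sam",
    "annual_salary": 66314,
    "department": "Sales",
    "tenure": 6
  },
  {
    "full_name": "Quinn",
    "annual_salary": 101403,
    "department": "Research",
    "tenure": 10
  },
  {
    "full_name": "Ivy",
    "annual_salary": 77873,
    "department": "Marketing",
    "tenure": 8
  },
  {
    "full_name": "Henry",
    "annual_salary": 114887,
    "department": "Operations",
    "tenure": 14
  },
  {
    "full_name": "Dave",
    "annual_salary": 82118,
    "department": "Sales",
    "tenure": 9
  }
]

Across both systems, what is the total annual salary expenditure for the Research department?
319141

Schema mappings:
- "division" (system_hr2) = "department" (system_hr1) = department
- "yearly_pay" (system_hr2) = "annual_salary" (system_hr1) = salary

Research salaries from system_hr2: 217738
Research salaries from system_hr1: 101403

Total: 217738 + 101403 = 319141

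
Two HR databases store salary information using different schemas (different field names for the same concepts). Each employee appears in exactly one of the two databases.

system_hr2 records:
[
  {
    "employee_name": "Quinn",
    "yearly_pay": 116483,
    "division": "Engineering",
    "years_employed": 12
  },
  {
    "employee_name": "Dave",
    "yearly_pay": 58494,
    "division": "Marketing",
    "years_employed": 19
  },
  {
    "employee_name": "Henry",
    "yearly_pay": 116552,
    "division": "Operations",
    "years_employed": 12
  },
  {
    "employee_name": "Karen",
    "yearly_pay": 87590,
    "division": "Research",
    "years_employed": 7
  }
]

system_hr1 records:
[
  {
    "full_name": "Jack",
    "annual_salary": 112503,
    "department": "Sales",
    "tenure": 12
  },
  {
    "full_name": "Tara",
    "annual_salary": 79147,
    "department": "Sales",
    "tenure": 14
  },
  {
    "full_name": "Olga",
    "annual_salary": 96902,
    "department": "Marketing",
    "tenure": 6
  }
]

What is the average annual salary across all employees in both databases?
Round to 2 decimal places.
95381.57

Schema mapping: "yearly_pay" (system_hr2) = "annual_salary" (system_hr1) = annual salary

All salaries: [116483, 58494, 116552, 87590, 112503, 79147, 96902]
Sum: 667671
Count: 7
Average: 667671 / 7 = 95381.57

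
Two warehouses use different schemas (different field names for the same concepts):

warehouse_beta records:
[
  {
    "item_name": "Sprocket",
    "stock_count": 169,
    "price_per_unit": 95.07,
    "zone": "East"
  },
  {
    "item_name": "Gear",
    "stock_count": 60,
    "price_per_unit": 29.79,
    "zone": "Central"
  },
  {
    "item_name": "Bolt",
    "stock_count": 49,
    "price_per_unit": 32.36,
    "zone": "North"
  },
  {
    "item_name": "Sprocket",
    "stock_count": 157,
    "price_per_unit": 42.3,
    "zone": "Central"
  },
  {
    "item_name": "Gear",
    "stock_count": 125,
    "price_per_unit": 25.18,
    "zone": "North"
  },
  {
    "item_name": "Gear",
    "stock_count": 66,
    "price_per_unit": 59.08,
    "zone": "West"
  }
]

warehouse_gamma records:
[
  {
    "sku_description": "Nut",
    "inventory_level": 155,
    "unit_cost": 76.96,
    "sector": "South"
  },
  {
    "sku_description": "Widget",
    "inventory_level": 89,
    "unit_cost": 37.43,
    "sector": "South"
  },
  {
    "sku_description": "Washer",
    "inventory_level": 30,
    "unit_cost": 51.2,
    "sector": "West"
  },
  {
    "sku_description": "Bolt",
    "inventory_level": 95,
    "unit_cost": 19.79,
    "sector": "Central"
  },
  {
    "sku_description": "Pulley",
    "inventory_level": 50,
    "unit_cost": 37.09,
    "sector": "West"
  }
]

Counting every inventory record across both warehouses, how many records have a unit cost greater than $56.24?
3

Schema mapping: "price_per_unit" (warehouse_beta) = "unit_cost" (warehouse_gamma) = unit cost

Records > $56.24 in warehouse_beta: 2
Records > $56.24 in warehouse_gamma: 1

Total count: 2 + 1 = 3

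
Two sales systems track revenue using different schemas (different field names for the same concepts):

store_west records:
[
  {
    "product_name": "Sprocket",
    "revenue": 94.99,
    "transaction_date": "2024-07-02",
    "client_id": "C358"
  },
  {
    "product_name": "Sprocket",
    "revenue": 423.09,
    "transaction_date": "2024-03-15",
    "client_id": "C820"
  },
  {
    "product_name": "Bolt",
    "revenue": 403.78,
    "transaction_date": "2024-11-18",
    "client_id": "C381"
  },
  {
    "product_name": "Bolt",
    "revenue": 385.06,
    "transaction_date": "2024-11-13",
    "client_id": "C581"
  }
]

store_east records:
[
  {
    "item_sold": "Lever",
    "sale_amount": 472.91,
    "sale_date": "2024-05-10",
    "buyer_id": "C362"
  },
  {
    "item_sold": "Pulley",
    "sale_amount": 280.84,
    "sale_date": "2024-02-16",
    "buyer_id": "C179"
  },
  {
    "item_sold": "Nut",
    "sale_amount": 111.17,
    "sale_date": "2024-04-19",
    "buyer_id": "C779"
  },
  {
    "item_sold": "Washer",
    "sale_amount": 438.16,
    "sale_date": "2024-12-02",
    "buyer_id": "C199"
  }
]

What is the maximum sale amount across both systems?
472.91

Reconcile: "revenue" (store_west) = "sale_amount" (store_east) = sale amount

Maximum in store_west: 423.09
Maximum in store_east: 472.91

Overall maximum: max(423.09, 472.91) = 472.91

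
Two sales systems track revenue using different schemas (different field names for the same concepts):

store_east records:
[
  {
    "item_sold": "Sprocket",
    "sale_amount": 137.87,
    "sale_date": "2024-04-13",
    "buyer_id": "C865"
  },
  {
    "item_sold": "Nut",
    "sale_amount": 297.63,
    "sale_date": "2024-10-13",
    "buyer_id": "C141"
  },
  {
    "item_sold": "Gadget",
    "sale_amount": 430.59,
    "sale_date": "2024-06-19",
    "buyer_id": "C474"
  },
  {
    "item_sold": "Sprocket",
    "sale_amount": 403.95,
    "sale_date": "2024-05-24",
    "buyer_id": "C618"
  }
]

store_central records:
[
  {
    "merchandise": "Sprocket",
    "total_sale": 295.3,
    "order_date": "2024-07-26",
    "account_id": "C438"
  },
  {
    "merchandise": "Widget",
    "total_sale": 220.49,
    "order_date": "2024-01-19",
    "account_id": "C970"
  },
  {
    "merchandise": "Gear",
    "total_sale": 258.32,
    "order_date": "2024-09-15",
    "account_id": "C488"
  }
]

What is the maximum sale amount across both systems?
430.59

Reconcile: "sale_amount" (store_east) = "total_sale" (store_central) = sale amount

Maximum in store_east: 430.59
Maximum in store_central: 295.3

Overall maximum: max(430.59, 295.3) = 430.59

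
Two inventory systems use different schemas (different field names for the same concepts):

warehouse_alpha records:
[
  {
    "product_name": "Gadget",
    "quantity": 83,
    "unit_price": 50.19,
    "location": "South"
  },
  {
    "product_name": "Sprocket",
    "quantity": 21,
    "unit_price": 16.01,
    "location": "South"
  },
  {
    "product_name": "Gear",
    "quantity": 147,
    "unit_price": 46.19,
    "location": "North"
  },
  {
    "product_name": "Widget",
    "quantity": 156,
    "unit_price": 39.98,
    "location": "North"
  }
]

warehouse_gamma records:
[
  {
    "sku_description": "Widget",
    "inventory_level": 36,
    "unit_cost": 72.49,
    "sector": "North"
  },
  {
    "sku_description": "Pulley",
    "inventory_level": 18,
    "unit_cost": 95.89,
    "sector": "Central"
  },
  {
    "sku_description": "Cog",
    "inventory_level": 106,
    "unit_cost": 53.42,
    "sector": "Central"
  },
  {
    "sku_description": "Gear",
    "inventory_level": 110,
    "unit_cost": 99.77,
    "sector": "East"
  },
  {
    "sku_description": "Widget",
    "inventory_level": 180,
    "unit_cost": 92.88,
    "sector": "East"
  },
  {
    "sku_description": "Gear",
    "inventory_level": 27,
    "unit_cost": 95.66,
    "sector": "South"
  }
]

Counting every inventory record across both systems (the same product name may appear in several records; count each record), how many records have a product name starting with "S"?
1

Schema mapping: "product_name" (warehouse_alpha) = "sku_description" (warehouse_gamma) = product name

Records with product name starting with "S" in warehouse_alpha: 1
Records with product name starting with "S" in warehouse_gamma: 0

Total: 1 + 0 = 1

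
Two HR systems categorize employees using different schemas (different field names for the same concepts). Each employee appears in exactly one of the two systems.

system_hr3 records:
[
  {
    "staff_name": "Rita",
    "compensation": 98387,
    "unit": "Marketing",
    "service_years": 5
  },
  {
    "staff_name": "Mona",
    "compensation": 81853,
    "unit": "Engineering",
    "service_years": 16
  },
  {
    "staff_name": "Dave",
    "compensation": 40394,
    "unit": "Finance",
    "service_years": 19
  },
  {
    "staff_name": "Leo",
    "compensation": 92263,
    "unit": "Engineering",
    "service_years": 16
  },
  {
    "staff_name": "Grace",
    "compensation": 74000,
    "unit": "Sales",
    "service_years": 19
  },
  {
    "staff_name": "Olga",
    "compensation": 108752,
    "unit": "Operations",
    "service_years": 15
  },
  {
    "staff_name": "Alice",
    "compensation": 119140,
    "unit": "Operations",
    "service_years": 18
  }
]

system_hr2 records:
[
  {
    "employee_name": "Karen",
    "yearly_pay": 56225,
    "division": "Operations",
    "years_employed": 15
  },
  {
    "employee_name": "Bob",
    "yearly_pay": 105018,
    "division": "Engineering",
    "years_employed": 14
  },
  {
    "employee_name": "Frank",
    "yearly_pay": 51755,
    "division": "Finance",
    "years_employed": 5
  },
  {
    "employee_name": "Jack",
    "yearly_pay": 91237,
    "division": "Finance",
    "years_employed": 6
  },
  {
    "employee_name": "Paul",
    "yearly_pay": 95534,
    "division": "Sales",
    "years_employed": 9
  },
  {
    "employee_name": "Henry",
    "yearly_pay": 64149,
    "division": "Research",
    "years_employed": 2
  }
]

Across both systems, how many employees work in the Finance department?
3

Schema mapping: "unit" (system_hr3) = "division" (system_hr2) = department

Finance employees in system_hr3: 1
Finance employees in system_hr2: 2

Total in Finance: 1 + 2 = 3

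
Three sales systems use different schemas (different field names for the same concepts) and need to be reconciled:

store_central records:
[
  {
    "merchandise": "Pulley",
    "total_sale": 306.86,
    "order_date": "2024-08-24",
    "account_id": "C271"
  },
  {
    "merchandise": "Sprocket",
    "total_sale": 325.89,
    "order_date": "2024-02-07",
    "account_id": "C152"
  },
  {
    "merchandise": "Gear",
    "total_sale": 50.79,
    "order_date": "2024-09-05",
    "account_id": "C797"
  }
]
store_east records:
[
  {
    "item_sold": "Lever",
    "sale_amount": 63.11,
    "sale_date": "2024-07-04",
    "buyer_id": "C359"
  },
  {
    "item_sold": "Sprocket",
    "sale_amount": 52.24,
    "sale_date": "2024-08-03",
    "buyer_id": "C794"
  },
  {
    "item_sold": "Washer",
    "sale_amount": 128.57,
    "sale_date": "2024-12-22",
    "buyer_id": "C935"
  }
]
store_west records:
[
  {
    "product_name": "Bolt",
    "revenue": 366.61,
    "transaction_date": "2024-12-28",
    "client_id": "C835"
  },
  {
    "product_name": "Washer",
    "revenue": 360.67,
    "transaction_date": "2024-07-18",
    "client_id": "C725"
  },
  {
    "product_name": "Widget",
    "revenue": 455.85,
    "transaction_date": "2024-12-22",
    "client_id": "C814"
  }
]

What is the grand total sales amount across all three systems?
2110.59

Schema reconciliation - all amount fields map to sale amount:

store_central (total_sale): 683.54
store_east (sale_amount): 243.92
store_west (revenue): 1183.13

Grand total: 2110.59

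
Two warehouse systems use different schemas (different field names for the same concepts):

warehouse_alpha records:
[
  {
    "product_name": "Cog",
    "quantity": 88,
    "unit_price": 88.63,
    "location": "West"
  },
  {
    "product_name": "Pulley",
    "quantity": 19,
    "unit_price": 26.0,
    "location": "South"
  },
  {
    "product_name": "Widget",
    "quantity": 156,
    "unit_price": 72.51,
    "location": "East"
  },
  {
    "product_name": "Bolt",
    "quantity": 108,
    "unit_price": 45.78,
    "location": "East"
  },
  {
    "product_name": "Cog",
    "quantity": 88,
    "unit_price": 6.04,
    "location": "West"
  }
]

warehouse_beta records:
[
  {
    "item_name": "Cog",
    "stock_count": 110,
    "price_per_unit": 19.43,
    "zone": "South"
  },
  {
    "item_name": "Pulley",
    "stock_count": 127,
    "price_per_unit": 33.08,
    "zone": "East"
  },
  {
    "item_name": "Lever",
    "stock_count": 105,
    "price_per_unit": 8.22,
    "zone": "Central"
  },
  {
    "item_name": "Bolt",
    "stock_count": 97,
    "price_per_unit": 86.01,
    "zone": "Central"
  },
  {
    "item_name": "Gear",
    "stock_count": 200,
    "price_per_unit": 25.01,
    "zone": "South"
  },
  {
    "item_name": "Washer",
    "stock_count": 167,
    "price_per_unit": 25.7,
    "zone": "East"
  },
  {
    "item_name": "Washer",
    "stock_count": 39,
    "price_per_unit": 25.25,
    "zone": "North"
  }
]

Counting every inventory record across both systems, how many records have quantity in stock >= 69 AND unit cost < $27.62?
5

Schema mappings:
- "quantity" (warehouse_alpha) = "stock_count" (warehouse_beta) = quantity
- "unit_price" (warehouse_alpha) = "price_per_unit" (warehouse_beta) = unit cost

Records meeting both conditions in warehouse_alpha: 1
Records meeting both conditions in warehouse_beta: 4

Total: 1 + 4 = 5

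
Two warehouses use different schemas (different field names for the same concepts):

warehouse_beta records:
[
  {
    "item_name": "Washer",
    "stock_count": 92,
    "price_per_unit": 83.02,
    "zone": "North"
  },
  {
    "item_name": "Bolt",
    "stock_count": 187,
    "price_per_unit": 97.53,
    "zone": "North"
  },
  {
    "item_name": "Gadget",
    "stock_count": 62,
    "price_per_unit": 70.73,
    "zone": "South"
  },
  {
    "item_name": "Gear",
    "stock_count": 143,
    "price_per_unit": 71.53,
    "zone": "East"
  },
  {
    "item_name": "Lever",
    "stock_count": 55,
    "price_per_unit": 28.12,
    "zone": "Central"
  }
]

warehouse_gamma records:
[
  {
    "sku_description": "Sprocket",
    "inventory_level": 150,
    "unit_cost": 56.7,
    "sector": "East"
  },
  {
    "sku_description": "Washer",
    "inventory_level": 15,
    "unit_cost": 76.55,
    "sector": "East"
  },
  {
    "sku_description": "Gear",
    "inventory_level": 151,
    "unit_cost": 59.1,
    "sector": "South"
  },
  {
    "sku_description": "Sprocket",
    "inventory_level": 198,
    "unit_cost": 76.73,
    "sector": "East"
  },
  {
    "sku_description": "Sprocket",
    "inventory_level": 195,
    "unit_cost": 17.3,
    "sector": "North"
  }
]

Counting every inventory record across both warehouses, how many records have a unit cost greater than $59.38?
6

Schema mapping: "price_per_unit" (warehouse_beta) = "unit_cost" (warehouse_gamma) = unit cost

Records > $59.38 in warehouse_beta: 4
Records > $59.38 in warehouse_gamma: 2

Total count: 4 + 2 = 6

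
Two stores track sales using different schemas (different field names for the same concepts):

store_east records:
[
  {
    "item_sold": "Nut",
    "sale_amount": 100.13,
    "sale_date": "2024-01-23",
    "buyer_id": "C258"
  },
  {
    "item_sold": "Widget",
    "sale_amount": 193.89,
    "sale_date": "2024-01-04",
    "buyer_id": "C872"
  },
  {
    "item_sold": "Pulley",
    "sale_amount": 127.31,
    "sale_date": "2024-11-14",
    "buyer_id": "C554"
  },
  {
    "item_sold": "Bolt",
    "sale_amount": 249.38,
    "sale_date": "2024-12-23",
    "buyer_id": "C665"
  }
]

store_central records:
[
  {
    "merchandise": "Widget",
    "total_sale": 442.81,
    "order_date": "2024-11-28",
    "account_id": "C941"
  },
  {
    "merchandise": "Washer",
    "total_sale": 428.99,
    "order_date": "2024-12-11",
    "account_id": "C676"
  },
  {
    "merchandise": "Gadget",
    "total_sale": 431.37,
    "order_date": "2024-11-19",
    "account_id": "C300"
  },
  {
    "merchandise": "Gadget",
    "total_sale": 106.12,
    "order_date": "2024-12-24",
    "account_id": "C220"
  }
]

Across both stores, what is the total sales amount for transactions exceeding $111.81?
1873.75

Schema mapping: "sale_amount" (store_east) = "total_sale" (store_central) = sale amount

Sum of sales > $111.81 in store_east: 570.58
Sum of sales > $111.81 in store_central: 1303.17

Total: 570.58 + 1303.17 = 1873.75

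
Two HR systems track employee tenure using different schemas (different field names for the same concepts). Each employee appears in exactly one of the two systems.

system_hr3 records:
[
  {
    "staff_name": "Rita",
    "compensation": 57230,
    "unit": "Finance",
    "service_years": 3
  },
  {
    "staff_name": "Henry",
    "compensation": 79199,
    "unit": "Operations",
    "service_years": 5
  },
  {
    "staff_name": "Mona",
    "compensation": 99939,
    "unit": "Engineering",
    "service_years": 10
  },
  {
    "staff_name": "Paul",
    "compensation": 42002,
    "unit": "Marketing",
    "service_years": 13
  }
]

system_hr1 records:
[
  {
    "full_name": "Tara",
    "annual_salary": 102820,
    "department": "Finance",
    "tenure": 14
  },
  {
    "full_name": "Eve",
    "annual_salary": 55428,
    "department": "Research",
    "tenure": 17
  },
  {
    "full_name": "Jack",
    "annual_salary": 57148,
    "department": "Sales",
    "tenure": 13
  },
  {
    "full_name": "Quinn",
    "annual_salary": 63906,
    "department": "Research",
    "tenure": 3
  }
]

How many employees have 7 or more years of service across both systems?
5

Reconcile schemas: "service_years" (system_hr3) = "tenure" (system_hr1) = years of service

From system_hr3: 2 employees with >= 7 years
From system_hr1: 3 employees with >= 7 years

Total: 2 + 3 = 5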